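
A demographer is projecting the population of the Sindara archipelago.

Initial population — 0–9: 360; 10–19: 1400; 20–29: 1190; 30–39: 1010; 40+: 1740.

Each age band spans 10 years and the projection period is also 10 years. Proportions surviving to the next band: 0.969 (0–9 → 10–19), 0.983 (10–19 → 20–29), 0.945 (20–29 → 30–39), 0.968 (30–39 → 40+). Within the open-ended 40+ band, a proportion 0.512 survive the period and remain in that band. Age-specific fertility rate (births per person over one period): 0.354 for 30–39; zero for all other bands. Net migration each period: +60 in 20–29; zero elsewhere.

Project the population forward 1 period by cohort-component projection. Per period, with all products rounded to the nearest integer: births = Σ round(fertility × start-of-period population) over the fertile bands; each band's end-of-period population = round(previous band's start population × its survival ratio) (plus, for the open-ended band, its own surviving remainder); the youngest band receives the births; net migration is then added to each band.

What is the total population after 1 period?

— Period 1 —
Births: 1010 × 0.354 = 358
10–19: 360 × 0.969 = 349
20–29: 1400 × 0.983 = 1376
30–39: 1190 × 0.945 = 1125
40+: 1010 × 0.968 + 1740 × 0.512 = 978 + 891 = 1869
Net migration: 20–29 + 60 → 1436
Giving 358 / 349 / 1436 / 1125 / 1869.
Total after period 1: 358 + 349 + 1436 + 1125 + 1869 = 5137

5137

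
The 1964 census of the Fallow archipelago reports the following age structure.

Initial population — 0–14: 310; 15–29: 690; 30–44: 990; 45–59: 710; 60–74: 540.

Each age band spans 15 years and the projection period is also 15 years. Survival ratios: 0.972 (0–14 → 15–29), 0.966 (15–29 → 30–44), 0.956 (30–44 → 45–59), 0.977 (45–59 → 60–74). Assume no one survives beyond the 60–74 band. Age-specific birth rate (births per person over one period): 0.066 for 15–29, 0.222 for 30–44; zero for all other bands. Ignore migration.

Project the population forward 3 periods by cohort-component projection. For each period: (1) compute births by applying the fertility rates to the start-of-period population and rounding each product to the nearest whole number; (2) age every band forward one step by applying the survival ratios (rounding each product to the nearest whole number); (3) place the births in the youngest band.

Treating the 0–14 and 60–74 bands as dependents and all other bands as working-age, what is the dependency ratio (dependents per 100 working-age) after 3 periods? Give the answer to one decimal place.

102.0

Period 1:
Births: 690 × 0.066 = 46  |  990 × 0.222 = 220 → total 266
15–29: 310 × 0.972 = 301
30–44: 690 × 0.966 = 667
45–59: 990 × 0.956 = 946
60–74: 710 × 0.977 = 694
Population now: 0–14=266, 15–29=301, 30–44=667, 45–59=946, 60–74=694
Period 2:
Births: 301 × 0.066 = 20  |  667 × 0.222 = 148 → total 168
15–29: 266 × 0.972 = 259
30–44: 301 × 0.966 = 291
45–59: 667 × 0.956 = 638
60–74: 946 × 0.977 = 924
Population now: 0–14=168, 15–29=259, 30–44=291, 45–59=638, 60–74=924
Period 3:
Births: 259 × 0.066 = 17  |  291 × 0.222 = 65 → total 82
15–29: 168 × 0.972 = 163
30–44: 259 × 0.966 = 250
45–59: 291 × 0.956 = 278
60–74: 638 × 0.977 = 623
Population now: 0–14=82, 15–29=163, 30–44=250, 45–59=278, 60–74=623
Dependents (band 0–14 + band 60–74) = 82 + 623 = 705; working-age = 691; ratio = 705/691 × 100 = 102.0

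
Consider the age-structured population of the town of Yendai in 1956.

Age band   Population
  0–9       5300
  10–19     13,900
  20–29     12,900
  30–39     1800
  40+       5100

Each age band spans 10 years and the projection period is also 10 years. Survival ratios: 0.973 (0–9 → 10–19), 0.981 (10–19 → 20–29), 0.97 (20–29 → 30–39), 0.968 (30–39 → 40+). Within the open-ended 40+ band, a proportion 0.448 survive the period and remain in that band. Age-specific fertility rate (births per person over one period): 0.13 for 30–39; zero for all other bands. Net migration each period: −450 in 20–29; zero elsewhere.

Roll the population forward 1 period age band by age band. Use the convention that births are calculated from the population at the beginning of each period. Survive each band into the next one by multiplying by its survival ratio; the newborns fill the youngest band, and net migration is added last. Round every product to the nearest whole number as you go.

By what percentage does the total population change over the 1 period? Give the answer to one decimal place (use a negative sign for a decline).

Period 1.
Births: 1800 × 0.13 = 234
10–19: 5300 × 0.973 = 5157
20–29: 13900 × 0.981 = 13636
30–39: 12900 × 0.97 = 12513
40+: 1800 × 0.968 + 5100 × 0.448 = 1742 + 2285 = 4027
Net migration: 20–29 − 450 → 13186
Giving 234 / 5157 / 13186 / 12513 / 4027.
Total: 39000 → 35117; change = -3883; percentage change = -10.0%

-10.0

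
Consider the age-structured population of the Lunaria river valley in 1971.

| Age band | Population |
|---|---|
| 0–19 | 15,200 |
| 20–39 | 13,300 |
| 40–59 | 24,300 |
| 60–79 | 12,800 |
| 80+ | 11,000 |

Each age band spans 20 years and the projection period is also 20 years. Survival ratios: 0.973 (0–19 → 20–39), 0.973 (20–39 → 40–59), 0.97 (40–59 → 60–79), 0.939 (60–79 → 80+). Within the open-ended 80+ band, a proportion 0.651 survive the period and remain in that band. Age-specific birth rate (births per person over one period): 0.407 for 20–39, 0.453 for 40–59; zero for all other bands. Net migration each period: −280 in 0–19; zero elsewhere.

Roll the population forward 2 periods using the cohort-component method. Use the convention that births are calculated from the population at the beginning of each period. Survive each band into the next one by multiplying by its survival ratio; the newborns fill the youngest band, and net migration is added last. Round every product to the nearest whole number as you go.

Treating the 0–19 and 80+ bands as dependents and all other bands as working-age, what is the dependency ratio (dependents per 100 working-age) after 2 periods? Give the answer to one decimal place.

Call the groups 1 to 5, youngest first.
After projecting period 1:
Births: 13300 × 0.407 = 5413 ; 24300 × 0.453 = 11008 ⇒ total 16421
Group 2: 15200 × 0.973 = 14790
Group 3: 13300 × 0.973 = 12941
Group 4: 24300 × 0.97 = 23571
Group 5: 12800 × 0.939 + 11000 × 0.651 = 12019 + 7161 = 19180
Net migration: Group 1 − 280 → 16141
→ [16141, 14790, 12941, 23571, 19180]
After projecting period 2:
Births: 14790 × 0.407 = 6020 ; 12941 × 0.453 = 5862 ⇒ total 11882
Group 2: 16141 × 0.973 = 15705
Group 3: 14790 × 0.973 = 14391
Group 4: 12941 × 0.97 = 12553
Group 5: 23571 × 0.939 + 19180 × 0.651 = 22133 + 12486 = 34619
Net migration: Group 1 − 280 → 11602
→ [11602, 15705, 14391, 12553, 34619]
Dependents (band 0–19 + band 80+) = 11602 + 34619 = 46221; working-age = 42649; ratio = 46221/42649 × 100 = 108.4

108.4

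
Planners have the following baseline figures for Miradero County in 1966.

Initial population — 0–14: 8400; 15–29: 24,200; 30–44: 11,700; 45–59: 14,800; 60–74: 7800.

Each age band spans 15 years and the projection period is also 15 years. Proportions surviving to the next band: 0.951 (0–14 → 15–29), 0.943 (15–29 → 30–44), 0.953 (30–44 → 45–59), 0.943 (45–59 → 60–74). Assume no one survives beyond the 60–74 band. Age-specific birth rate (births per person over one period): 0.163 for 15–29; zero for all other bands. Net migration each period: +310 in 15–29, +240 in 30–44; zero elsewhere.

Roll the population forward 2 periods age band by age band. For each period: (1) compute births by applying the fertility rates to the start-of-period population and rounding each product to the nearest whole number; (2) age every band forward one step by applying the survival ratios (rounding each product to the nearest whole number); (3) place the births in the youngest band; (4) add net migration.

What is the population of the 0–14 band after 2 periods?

1353

Let band 1 be 0–14 through band 5 = 60–74.
After projecting period 1:
Births: 24200 × 0.163 = 3945
Band 2: 8400 × 0.951 = 7988
Band 3: 24200 × 0.943 = 22821
Band 4: 11700 × 0.953 = 11150
Band 5: 14800 × 0.943 = 13956
Net migration: Band 2 + 310 → 8298; Band 3 + 240 → 23061
End of period: [3945, 8298, 23061, 11150, 13956]
After projecting period 2:
Births: 8298 × 0.163 = 1353
Band 2: 3945 × 0.951 = 3752
Band 3: 8298 × 0.943 = 7825
Band 4: 23061 × 0.953 = 21977
Band 5: 11150 × 0.943 = 10514
Net migration: Band 2 + 310 → 4062; Band 3 + 240 → 8065
End of period: [1353, 4062, 8065, 21977, 10514]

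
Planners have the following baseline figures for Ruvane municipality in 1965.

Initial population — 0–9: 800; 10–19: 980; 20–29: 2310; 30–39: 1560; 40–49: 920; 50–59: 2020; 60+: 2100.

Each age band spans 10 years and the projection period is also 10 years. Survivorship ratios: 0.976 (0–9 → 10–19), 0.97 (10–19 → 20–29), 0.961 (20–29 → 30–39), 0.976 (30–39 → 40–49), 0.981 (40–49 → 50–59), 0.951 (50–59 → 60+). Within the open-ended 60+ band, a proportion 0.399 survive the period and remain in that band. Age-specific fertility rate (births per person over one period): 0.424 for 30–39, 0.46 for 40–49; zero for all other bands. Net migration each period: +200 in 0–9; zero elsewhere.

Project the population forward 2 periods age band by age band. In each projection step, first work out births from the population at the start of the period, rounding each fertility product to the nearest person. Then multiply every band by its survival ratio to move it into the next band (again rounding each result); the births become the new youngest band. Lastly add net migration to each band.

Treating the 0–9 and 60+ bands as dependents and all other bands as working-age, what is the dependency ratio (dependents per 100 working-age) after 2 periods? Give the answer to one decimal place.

57.7

[period 1]
Births: 1560 * 0.424 = 661  |  920 * 0.46 = 423 ⇒ total 1084
10–19: 800 * 0.976 = 781
20–29: 980 * 0.97 = 951
30–39: 2310 * 0.961 = 2220
40–49: 1560 * 0.976 = 1523
50–59: 920 * 0.981 = 903
60+: 2020 * 0.951 + 2100 * 0.399 = 1921 + 838 = 2759
Net migration: 0–9 + 200 → 1284
→ [1284, 781, 951, 2220, 1523, 903, 2759]
[period 2]
Births: 2220 * 0.424 = 941  |  1523 * 0.46 = 701 ⇒ total 1642
10–19: 1284 * 0.976 = 1253
20–29: 781 * 0.97 = 758
30–39: 951 * 0.961 = 914
40–49: 2220 * 0.976 = 2167
50–59: 1523 * 0.981 = 1494
60+: 903 * 0.951 + 2759 * 0.399 = 859 + 1101 = 1960
Net migration: 0–9 + 200 → 1842
→ [1842, 1253, 758, 914, 2167, 1494, 1960]
Dependents (band 0–9 + band 60+) = 1842 + 1960 = 3802; working-age = 6586; ratio = 3802/6586 × 100 = 57.7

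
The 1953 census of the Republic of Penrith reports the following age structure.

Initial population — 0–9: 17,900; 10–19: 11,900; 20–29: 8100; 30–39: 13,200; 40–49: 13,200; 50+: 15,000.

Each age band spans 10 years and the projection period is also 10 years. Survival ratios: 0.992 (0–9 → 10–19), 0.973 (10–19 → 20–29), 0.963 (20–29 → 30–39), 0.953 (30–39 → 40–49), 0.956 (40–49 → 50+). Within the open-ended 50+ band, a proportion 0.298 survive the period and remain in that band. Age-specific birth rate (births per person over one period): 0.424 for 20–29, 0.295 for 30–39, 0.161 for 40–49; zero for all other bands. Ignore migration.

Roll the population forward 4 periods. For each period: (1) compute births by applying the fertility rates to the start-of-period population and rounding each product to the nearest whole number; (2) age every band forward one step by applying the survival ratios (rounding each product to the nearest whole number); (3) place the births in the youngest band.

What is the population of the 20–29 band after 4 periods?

Period 1.
Births: 8100 × 0.424 = 3434, 13200 × 0.295 = 3894, 13200 × 0.161 = 2125 → total 9453
10–19: 17900 × 0.992 = 17757
20–29: 11900 × 0.973 = 11579
30–39: 8100 × 0.963 = 7800
40–49: 13200 × 0.953 = 12580
50+: 13200 × 0.956 + 15000 × 0.298 = 12619 + 4470 = 17089
Population now: 0–9=9453, 10–19=17757, 20–29=11579, 30–39=7800, 40–49=12580, 50+=17089
Period 2.
Births: 11579 × 0.424 = 4909, 7800 × 0.295 = 2301, 12580 × 0.161 = 2025 → total 9235
10–19: 9453 × 0.992 = 9377
20–29: 17757 × 0.973 = 17278
30–39: 11579 × 0.963 = 11151
40–49: 7800 × 0.953 = 7433
50+: 12580 × 0.956 + 17089 × 0.298 = 12026 + 5093 = 17119
Population now: 0–9=9235, 10–19=9377, 20–29=17278, 30–39=11151, 40–49=7433, 50+=17119
Period 3.
Births: 17278 × 0.424 = 7326, 11151 × 0.295 = 3290, 7433 × 0.161 = 1197 → total 11813
10–19: 9235 × 0.992 = 9161
20–29: 9377 × 0.973 = 9124
30–39: 17278 × 0.963 = 16639
40–49: 11151 × 0.953 = 10627
50+: 7433 × 0.956 + 17119 × 0.298 = 7106 + 5101 = 12207
Population now: 0–9=11813, 10–19=9161, 20–29=9124, 30–39=16639, 40–49=10627, 50+=12207
Period 4.
Births: 9124 × 0.424 = 3869, 16639 × 0.295 = 4909, 10627 × 0.161 = 1711 → total 10489
10–19: 11813 × 0.992 = 11718
20–29: 9161 × 0.973 = 8914
30–39: 9124 × 0.963 = 8786
40–49: 16639 × 0.953 = 15857
50+: 10627 × 0.956 + 12207 × 0.298 = 10159 + 3638 = 13797
Population now: 0–9=10489, 10–19=11718, 20–29=8914, 30–39=8786, 40–49=15857, 50+=13797

8914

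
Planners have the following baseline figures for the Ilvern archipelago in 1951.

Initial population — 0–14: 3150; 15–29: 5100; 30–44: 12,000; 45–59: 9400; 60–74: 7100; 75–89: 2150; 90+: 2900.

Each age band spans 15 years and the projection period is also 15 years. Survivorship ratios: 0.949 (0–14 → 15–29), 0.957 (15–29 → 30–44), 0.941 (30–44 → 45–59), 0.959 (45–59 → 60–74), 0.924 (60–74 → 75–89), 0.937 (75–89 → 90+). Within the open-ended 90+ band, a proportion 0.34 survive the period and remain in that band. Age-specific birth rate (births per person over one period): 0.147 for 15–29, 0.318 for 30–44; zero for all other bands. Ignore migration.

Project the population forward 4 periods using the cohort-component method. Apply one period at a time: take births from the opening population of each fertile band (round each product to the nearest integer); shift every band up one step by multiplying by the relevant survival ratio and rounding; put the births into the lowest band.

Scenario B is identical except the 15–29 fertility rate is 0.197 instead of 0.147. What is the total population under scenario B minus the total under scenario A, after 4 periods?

(Groups numbered youngest = 1 to oldest = 7.)
Period 1.
Births: 5100 * 0.147 = 750, 12000 * 0.318 = 3816 → 4566
Group 2: 3150 * 0.949 = 2989
Group 3: 5100 * 0.957 = 4881
Group 4: 12000 * 0.941 = 11292
Group 5: 9400 * 0.959 = 9015
Group 6: 7100 * 0.924 = 6560
Group 7: 2150 * 0.937 + 2900 * 0.34 = 2015 + 986 = 3001
→ [4566, 2989, 4881, 11292, 9015, 6560, 3001]
Period 2.
Births: 2989 * 0.147 = 439, 4881 * 0.318 = 1552 → 1991
Group 2: 4566 * 0.949 = 4333
Group 3: 2989 * 0.957 = 2860
Group 4: 4881 * 0.941 = 4593
Group 5: 11292 * 0.959 = 10829
Group 6: 9015 * 0.924 = 8330
Group 7: 6560 * 0.937 + 3001 * 0.34 = 6147 + 1020 = 7167
→ [1991, 4333, 2860, 4593, 10829, 8330, 7167]
Period 3.
Births: 4333 * 0.147 = 637, 2860 * 0.318 = 909 → 1546
Group 2: 1991 * 0.949 = 1889
Group 3: 4333 * 0.957 = 4147
Group 4: 2860 * 0.941 = 2691
Group 5: 4593 * 0.959 = 4405
Group 6: 10829 * 0.924 = 10006
Group 7: 8330 * 0.937 + 7167 * 0.34 = 7805 + 2437 = 10242
→ [1546, 1889, 4147, 2691, 4405, 10006, 10242]
Period 4.
Births: 1889 * 0.147 = 278, 4147 * 0.318 = 1319 → 1597
Group 2: 1546 * 0.949 = 1467
Group 3: 1889 * 0.957 = 1808
Group 4: 4147 * 0.941 = 3902
Group 5: 2691 * 0.959 = 2581
Group 6: 4405 * 0.924 = 4070
Group 7: 10006 * 0.937 + 10242 * 0.34 = 9376 + 3482 = 12858
→ [1597, 1467, 1808, 3902, 2581, 4070, 12858]
Scenario A total after 4 periods: 28283
Scenario B projection —
Period 1.
Births: 5100 * 0.197 = 1005, 12000 * 0.318 = 3816 → 4821
Group 2: 3150 * 0.949 = 2989
Group 3: 5100 * 0.957 = 4881
Group 4: 12000 * 0.941 = 11292
Group 5: 9400 * 0.959 = 9015
Group 6: 7100 * 0.924 = 6560
Group 7: 2150 * 0.937 + 2900 * 0.34 = 2015 + 986 = 3001
→ [4821, 2989, 4881, 11292, 9015, 6560, 3001]
Period 2.
Births: 2989 * 0.197 = 589, 4881 * 0.318 = 1552 → 2141
Group 2: 4821 * 0.949 = 4575
Group 3: 2989 * 0.957 = 2860
Group 4: 4881 * 0.941 = 4593
Group 5: 11292 * 0.959 = 10829
Group 6: 9015 * 0.924 = 8330
Group 7: 6560 * 0.937 + 3001 * 0.34 = 6147 + 1020 = 7167
→ [2141, 4575, 2860, 4593, 10829, 8330, 7167]
Period 3.
Births: 4575 * 0.197 = 901, 2860 * 0.318 = 909 → 1810
Group 2: 2141 * 0.949 = 2032
Group 3: 4575 * 0.957 = 4378
Group 4: 2860 * 0.941 = 2691
Group 5: 4593 * 0.959 = 4405
Group 6: 10829 * 0.924 = 10006
Group 7: 8330 * 0.937 + 7167 * 0.34 = 7805 + 2437 = 10242
→ [1810, 2032, 4378, 2691, 4405, 10006, 10242]
Period 4.
Births: 2032 * 0.197 = 400, 4378 * 0.318 = 1392 → 1792
Group 2: 1810 * 0.949 = 1718
Group 3: 2032 * 0.957 = 1945
Group 4: 4378 * 0.941 = 4120
Group 5: 2691 * 0.959 = 2581
Group 6: 4405 * 0.924 = 4070
Group 7: 10006 * 0.937 + 10242 * 0.34 = 9376 + 3482 = 12858
→ [1792, 1718, 1945, 4120, 2581, 4070, 12858]
Scenario B total after 4 periods: 29084
Difference B − A = 29084 − 28283 = 801

801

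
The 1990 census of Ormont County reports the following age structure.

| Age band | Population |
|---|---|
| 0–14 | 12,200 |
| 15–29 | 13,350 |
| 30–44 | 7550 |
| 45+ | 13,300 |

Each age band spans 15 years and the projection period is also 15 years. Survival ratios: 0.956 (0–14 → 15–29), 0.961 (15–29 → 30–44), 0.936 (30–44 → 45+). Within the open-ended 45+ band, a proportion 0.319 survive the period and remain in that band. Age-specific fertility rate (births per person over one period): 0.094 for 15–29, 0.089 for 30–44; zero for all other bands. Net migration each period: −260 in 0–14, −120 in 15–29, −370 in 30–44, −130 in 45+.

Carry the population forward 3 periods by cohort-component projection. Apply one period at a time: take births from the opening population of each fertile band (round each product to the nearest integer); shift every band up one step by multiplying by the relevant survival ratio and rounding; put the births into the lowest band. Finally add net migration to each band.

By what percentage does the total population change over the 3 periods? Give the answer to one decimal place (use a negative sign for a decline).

Period 1.
Births: 13350 × 0.094 = 1255, 7550 × 0.089 = 672 → total 1927
15–29: 12200 × 0.956 = 11663
30–44: 13350 × 0.961 = 12829
45+: 7550 × 0.936 + 13300 × 0.319 = 7067 + 4243 = 11310
Net migration: 0–14 − 260 → 1667; 15–29 − 120 → 11543; 30–44 − 370 → 12459; 45+ − 130 → 11180
Giving 1667 / 11543 / 12459 / 11180.
Period 2.
Births: 11543 × 0.094 = 1085, 12459 × 0.089 = 1109 → total 2194
15–29: 1667 × 0.956 = 1594
30–44: 11543 × 0.961 = 11093
45+: 12459 × 0.936 + 11180 × 0.319 = 11662 + 3566 = 15228
Net migration: 0–14 − 260 → 1934; 15–29 − 120 → 1474; 30–44 − 370 → 10723; 45+ − 130 → 15098
Giving 1934 / 1474 / 10723 / 15098.
Period 3.
Births: 1474 × 0.094 = 139, 10723 × 0.089 = 954 → total 1093
15–29: 1934 × 0.956 = 1849
30–44: 1474 × 0.961 = 1417
45+: 10723 × 0.936 + 15098 × 0.319 = 10037 + 4816 = 14853
Net migration: 0–14 − 260 → 833; 15–29 − 120 → 1729; 30–44 − 370 → 1047; 45+ − 130 → 14723
Giving 833 / 1729 / 1047 / 14723.
Total: 46400 → 18332; change = -28068; percentage change = -60.5%

-60.5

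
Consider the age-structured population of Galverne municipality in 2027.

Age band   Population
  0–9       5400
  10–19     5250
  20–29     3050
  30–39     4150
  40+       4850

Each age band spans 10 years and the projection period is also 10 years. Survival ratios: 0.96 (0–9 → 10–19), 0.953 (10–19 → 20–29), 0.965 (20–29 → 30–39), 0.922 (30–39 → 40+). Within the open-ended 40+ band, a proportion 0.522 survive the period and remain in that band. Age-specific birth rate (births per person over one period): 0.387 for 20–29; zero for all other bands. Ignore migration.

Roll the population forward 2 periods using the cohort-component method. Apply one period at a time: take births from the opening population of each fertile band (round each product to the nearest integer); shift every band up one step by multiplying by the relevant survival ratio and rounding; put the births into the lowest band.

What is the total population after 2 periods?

Let group 1 be 0–9 through group 5 = 40+.
— Period 1 —
Births: 3050 × 0.387 = 1180
Group 2: 5400 × 0.96 = 5184
Group 3: 5250 × 0.953 = 5003
Group 4: 3050 × 0.965 = 2943
Group 5: 4150 × 0.922 + 4850 × 0.522 = 3826 + 2532 = 6358
Population now: 0–9=1180, 10–19=5184, 20–29=5003, 30–39=2943, 40+=6358
— Period 2 —
Births: 5003 × 0.387 = 1936
Group 2: 1180 × 0.96 = 1133
Group 3: 5184 × 0.953 = 4940
Group 4: 5003 × 0.965 = 4828
Group 5: 2943 × 0.922 + 6358 × 0.522 = 2713 + 3319 = 6032
Population now: 0–9=1936, 10–19=1133, 20–29=4940, 30–39=4828, 40+=6032
Total after period 2: 1936 + 1133 + 4940 + 4828 + 6032 = 18869

18869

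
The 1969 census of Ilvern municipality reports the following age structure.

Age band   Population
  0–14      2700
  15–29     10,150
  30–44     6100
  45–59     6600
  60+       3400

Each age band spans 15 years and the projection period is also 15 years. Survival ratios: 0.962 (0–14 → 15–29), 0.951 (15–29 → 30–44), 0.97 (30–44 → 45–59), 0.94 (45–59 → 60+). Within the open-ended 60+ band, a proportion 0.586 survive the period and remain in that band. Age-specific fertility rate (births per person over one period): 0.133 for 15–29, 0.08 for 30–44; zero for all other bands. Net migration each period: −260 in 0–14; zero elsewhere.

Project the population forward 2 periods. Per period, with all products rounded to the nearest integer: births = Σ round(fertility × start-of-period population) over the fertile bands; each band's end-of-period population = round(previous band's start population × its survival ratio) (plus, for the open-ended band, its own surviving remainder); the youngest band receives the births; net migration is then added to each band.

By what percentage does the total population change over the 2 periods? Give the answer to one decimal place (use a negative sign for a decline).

-15.1

Period 1.
Births: 10150 × 0.133 = 1350 ; 6100 × 0.08 = 488 — total 1838
15–29: 2700 × 0.962 = 2597
30–44: 10150 × 0.951 = 9653
45–59: 6100 × 0.97 = 5917
60+: 6600 × 0.94 + 3400 × 0.586 = 6204 + 1992 = 8196
Net migration: 0–14 − 260 → 1578
Giving 1578 / 2597 / 9653 / 5917 / 8196.
Period 2.
Births: 2597 × 0.133 = 345 ; 9653 × 0.08 = 772 — total 1117
15–29: 1578 × 0.962 = 1518
30–44: 2597 × 0.951 = 2470
45–59: 9653 × 0.97 = 9363
60+: 5917 × 0.94 + 8196 × 0.586 = 5562 + 4803 = 10365
Net migration: 0–14 − 260 → 857
Giving 857 / 1518 / 2470 / 9363 / 10365.
Total: 28950 → 24573; change = -4377; percentage change = -15.1%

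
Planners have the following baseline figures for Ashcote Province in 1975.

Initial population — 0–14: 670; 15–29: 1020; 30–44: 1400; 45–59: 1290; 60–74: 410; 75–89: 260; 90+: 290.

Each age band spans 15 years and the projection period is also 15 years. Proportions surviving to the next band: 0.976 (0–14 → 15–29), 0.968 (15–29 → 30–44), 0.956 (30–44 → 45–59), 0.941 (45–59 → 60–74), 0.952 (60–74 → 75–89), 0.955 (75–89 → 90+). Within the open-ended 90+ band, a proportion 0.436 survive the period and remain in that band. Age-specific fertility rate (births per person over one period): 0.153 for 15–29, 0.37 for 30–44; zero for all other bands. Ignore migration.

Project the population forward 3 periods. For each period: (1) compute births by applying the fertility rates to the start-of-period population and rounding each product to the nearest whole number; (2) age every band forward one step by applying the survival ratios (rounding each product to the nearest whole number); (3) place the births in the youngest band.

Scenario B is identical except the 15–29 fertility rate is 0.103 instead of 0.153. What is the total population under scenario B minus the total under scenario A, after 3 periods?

-118

Let group 1 be 0–14 through group 7 = 90+.
Period 1:
Births: 1020 × 0.153 = 156, 1400 × 0.37 = 518 → total 674
Group 2: 670 × 0.976 = 654
Group 3: 1020 × 0.968 = 987
Group 4: 1400 × 0.956 = 1338
Group 5: 1290 × 0.941 = 1214
Group 6: 410 × 0.952 = 390
Group 7: 260 × 0.955 + 290 × 0.436 = 248 + 126 = 374
→ [674, 654, 987, 1338, 1214, 390, 374]
Period 2:
Births: 654 × 0.153 = 100, 987 × 0.37 = 365 → total 465
Group 2: 674 × 0.976 = 658
Group 3: 654 × 0.968 = 633
Group 4: 987 × 0.956 = 944
Group 5: 1338 × 0.941 = 1259
Group 6: 1214 × 0.952 = 1156
Group 7: 390 × 0.955 + 374 × 0.436 = 372 + 163 = 535
→ [465, 658, 633, 944, 1259, 1156, 535]
Period 3:
Births: 658 × 0.153 = 101, 633 × 0.37 = 234 → total 335
Group 2: 465 × 0.976 = 454
Group 3: 658 × 0.968 = 637
Group 4: 633 × 0.956 = 605
Group 5: 944 × 0.941 = 888
Group 6: 1259 × 0.952 = 1199
Group 7: 1156 × 0.955 + 535 × 0.436 = 1104 + 233 = 1337
→ [335, 454, 637, 605, 888, 1199, 1337]
Scenario A total after 3 periods: 5455
Scenario B projection —
Period 1:
Births: 1020 × 0.103 = 105, 1400 × 0.37 = 518 → total 623
Group 2: 670 × 0.976 = 654
Group 3: 1020 × 0.968 = 987
Group 4: 1400 × 0.956 = 1338
Group 5: 1290 × 0.941 = 1214
Group 6: 410 × 0.952 = 390
Group 7: 260 × 0.955 + 290 × 0.436 = 248 + 126 = 374
→ [623, 654, 987, 1338, 1214, 390, 374]
Period 2:
Births: 654 × 0.103 = 67, 987 × 0.37 = 365 → total 432
Group 2: 623 × 0.976 = 608
Group 3: 654 × 0.968 = 633
Group 4: 987 × 0.956 = 944
Group 5: 1338 × 0.941 = 1259
Group 6: 1214 × 0.952 = 1156
Group 7: 390 × 0.955 + 374 × 0.436 = 372 + 163 = 535
→ [432, 608, 633, 944, 1259, 1156, 535]
Period 3:
Births: 608 × 0.103 = 63, 633 × 0.37 = 234 → total 297
Group 2: 432 × 0.976 = 422
Group 3: 608 × 0.968 = 589
Group 4: 633 × 0.956 = 605
Group 5: 944 × 0.941 = 888
Group 6: 1259 × 0.952 = 1199
Group 7: 1156 × 0.955 + 535 × 0.436 = 1104 + 233 = 1337
→ [297, 422, 589, 605, 888, 1199, 1337]
Scenario B total after 3 periods: 5337
Difference B − A = 5337 − 5455 = -118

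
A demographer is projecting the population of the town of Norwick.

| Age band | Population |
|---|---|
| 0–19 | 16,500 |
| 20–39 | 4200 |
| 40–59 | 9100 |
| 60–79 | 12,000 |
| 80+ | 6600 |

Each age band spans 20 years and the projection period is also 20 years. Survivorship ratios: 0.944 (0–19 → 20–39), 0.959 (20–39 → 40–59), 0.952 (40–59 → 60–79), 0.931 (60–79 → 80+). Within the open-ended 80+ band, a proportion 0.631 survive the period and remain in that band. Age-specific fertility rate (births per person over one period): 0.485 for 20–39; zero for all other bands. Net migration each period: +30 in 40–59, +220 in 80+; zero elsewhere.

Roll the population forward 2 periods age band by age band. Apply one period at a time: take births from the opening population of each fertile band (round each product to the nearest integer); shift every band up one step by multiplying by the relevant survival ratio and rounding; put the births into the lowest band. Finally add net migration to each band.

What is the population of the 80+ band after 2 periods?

— Period 1 —
Births: 4200 × 0.485 = 2037
20–39: 16500 × 0.944 = 15576
40–59: 4200 × 0.959 = 4028
60–79: 9100 × 0.952 = 8663
80+: 12000 × 0.931 + 6600 × 0.631 = 11172 + 4165 = 15337
Net migration: 40–59 + 30 → 4058; 80+ + 220 → 15557
Population now: 0–19=2037, 20–39=15576, 40–59=4058, 60–79=8663, 80+=15557
— Period 2 —
Births: 15576 × 0.485 = 7554
20–39: 2037 × 0.944 = 1923
40–59: 15576 × 0.959 = 14937
60–79: 4058 × 0.952 = 3863
80+: 8663 × 0.931 + 15557 × 0.631 = 8065 + 9816 = 17881
Net migration: 40–59 + 30 → 14967; 80+ + 220 → 18101
Population now: 0–19=7554, 20–39=1923, 40–59=14967, 60–79=3863, 80+=18101

18101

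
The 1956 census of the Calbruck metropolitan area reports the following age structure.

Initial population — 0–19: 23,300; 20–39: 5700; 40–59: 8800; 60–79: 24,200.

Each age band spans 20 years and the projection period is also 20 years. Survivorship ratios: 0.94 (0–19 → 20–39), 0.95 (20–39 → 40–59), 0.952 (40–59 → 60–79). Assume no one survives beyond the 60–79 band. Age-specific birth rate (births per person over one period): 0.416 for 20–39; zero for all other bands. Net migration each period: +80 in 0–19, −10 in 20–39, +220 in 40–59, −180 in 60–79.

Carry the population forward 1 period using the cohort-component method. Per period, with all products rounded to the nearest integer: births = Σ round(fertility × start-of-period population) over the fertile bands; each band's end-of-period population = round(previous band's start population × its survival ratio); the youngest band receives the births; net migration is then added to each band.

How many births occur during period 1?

After projecting period 1:
Births: 5700 × 0.416 = 2371
20–39: 23300 × 0.94 = 21902
40–59: 5700 × 0.95 = 5415
60–79: 8800 × 0.952 = 8378
Net migration: 0–19 + 80 → 2451; 20–39 − 10 → 21892; 40–59 + 220 → 5635; 60–79 − 180 → 8198
Giving 2451 / 21892 / 5635 / 8198.

2371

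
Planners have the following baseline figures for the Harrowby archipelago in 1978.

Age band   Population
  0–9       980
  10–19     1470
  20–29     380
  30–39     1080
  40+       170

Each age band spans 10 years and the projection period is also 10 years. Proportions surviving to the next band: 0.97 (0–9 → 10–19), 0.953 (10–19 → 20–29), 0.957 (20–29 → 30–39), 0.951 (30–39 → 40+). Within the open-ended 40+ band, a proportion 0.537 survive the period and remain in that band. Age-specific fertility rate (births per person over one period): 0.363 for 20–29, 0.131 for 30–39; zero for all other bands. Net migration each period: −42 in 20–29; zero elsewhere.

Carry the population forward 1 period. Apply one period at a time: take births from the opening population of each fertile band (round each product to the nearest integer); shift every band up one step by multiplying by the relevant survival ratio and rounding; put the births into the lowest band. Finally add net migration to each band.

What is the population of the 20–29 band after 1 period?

After projecting period 1:
Births: 380 * 0.363 = 138 ; 1080 * 0.131 = 141 ⇒ total 279
10–19: 980 * 0.97 = 951
20–29: 1470 * 0.953 = 1401
30–39: 380 * 0.957 = 364
40+: 1080 * 0.951 + 170 * 0.537 = 1027 + 91 = 1118
Net migration: 20–29 − 42 → 1359
End of period: [279, 951, 1359, 364, 1118]

1359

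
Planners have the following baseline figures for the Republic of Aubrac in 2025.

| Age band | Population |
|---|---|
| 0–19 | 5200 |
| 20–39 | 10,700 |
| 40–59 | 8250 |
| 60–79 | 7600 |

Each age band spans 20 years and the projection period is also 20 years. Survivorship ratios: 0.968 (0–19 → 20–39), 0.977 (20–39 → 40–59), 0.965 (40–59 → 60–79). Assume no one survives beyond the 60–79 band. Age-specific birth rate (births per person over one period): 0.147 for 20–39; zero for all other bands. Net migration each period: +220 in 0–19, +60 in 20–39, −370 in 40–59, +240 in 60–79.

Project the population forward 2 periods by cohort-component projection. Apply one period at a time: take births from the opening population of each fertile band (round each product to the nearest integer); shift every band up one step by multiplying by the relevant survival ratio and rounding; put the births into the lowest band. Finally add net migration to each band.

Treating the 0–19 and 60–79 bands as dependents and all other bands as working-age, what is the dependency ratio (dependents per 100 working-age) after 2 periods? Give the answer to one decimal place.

Period 1.
Births: 10700 × 0.147 = 1573
20–39: 5200 × 0.968 = 5034
40–59: 10700 × 0.977 = 10454
60–79: 8250 × 0.965 = 7961
Net migration: 0–19 + 220 → 1793; 20–39 + 60 → 5094; 40–59 − 370 → 10084; 60–79 + 240 → 8201
Giving 1793 / 5094 / 10084 / 8201.
Period 2.
Births: 5094 × 0.147 = 749
20–39: 1793 × 0.968 = 1736
40–59: 5094 × 0.977 = 4977
60–79: 10084 × 0.965 = 9731
Net migration: 0–19 + 220 → 969; 20–39 + 60 → 1796; 40–59 − 370 → 4607; 60–79 + 240 → 9971
Giving 969 / 1796 / 4607 / 9971.
Dependents (band 0–19 + band 60–79) = 969 + 9971 = 10940; working-age = 6403; ratio = 10940/6403 × 100 = 170.9

170.9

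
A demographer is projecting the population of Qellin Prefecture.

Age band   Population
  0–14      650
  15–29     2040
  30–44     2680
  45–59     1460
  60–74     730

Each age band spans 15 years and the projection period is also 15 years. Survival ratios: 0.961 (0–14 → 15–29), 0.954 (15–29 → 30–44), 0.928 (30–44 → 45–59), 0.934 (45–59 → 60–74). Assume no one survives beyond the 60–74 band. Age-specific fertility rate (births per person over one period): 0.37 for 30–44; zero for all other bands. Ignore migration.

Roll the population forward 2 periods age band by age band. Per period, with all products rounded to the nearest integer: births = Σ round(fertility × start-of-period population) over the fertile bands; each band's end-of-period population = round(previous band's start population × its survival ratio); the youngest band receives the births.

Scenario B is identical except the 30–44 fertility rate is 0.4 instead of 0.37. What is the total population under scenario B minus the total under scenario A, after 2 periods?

135

Numbering the bands 1..5 from youngest to oldest:
Period 1.
Births: 2680 * 0.37 = 992
Band 2: 650 * 0.961 = 625
Band 3: 2040 * 0.954 = 1946
Band 4: 2680 * 0.928 = 2487
Band 5: 1460 * 0.934 = 1364
Population now: 0–14=992, 15–29=625, 30–44=1946, 45–59=2487, 60–74=1364
Period 2.
Births: 1946 * 0.37 = 720
Band 2: 992 * 0.961 = 953
Band 3: 625 * 0.954 = 596
Band 4: 1946 * 0.928 = 1806
Band 5: 2487 * 0.934 = 2323
Population now: 0–14=720, 15–29=953, 30–44=596, 45–59=1806, 60–74=2323
Scenario A total after 2 periods: 6398
Scenario B projection —
Period 1.
Births: 2680 * 0.4 = 1072
Band 2: 650 * 0.961 = 625
Band 3: 2040 * 0.954 = 1946
Band 4: 2680 * 0.928 = 2487
Band 5: 1460 * 0.934 = 1364
Population now: 0–14=1072, 15–29=625, 30–44=1946, 45–59=2487, 60–74=1364
Period 2.
Births: 1946 * 0.4 = 778
Band 2: 1072 * 0.961 = 1030
Band 3: 625 * 0.954 = 596
Band 4: 1946 * 0.928 = 1806
Band 5: 2487 * 0.934 = 2323
Population now: 0–14=778, 15–29=1030, 30–44=596, 45–59=1806, 60–74=2323
Scenario B total after 2 periods: 6533
Difference B − A = 6533 − 6398 = 135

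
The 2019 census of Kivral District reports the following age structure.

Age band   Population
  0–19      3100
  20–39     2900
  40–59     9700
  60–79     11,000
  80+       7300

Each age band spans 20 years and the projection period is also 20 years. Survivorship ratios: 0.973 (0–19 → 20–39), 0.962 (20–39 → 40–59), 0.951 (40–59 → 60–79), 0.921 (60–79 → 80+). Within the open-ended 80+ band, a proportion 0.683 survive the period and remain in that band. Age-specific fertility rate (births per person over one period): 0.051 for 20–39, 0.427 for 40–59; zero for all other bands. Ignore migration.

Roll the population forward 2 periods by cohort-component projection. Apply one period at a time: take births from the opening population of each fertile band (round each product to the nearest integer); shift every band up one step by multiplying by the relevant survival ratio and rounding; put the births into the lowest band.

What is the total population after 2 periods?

29894

Numbering the groups 1..5 from youngest to oldest:
Period 1.
Births: 2900 × 0.051 = 148, 9700 × 0.427 = 4142 → 4290
Group 2: 3100 × 0.973 = 3016
Group 3: 2900 × 0.962 = 2790
Group 4: 9700 × 0.951 = 9225
Group 5: 11000 × 0.921 + 7300 × 0.683 = 10131 + 4986 = 15117
→ [4290, 3016, 2790, 9225, 15117]
Period 2.
Births: 3016 × 0.051 = 154, 2790 × 0.427 = 1191 → 1345
Group 2: 4290 × 0.973 = 4174
Group 3: 3016 × 0.962 = 2901
Group 4: 2790 × 0.951 = 2653
Group 5: 9225 × 0.921 + 15117 × 0.683 = 8496 + 10325 = 18821
→ [1345, 4174, 2901, 2653, 18821]
Total after period 2: 1345 + 4174 + 2901 + 2653 + 18821 = 29894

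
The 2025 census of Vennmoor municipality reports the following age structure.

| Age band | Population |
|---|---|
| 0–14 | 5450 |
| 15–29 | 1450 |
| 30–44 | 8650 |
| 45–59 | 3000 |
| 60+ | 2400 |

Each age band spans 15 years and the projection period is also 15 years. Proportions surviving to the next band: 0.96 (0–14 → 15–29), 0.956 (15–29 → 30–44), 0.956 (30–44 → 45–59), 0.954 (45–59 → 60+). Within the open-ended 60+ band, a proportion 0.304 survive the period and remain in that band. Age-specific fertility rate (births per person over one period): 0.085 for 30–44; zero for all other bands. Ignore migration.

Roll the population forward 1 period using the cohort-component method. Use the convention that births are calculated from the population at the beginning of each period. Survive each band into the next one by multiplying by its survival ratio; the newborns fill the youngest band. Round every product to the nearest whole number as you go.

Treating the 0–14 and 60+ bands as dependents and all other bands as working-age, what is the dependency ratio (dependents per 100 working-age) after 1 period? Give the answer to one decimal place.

Numbering the bands 1..5 from youngest to oldest:
— Period 1 —
Births: 8650 × 0.085 = 735
Band 2: 5450 × 0.96 = 5232
Band 3: 1450 × 0.956 = 1386
Band 4: 8650 × 0.956 = 8269
Band 5: 3000 × 0.954 + 2400 × 0.304 = 2862 + 730 = 3592
Population now: 0–14=735, 15–29=5232, 30–44=1386, 45–59=8269, 60+=3592
Dependents (band 0–14 + band 60+) = 735 + 3592 = 4327; working-age = 14887; ratio = 4327/14887 × 100 = 29.1

29.1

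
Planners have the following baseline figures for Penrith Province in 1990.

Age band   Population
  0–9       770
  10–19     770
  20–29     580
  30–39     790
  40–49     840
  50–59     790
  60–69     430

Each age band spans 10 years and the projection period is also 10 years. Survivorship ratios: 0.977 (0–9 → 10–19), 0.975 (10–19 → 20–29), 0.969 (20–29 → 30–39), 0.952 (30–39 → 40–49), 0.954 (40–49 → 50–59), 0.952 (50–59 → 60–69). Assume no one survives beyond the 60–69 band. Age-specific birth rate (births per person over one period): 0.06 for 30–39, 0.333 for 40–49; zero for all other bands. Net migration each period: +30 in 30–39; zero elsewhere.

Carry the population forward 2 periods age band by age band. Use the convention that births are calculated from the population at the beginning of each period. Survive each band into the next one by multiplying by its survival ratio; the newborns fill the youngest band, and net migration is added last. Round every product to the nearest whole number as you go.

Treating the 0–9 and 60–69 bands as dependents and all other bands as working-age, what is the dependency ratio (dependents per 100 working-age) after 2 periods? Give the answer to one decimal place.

33.9

Let group 1 be 0–9 through group 7 = 60–69.
— Period 1 —
Births: 790 × 0.06 = 47 ; 840 × 0.333 = 280 → total 327
Group 2: 770 × 0.977 = 752
Group 3: 770 × 0.975 = 751
Group 4: 580 × 0.969 = 562
Group 5: 790 × 0.952 = 752
Group 6: 840 × 0.954 = 801
Group 7: 790 × 0.952 = 752
Net migration: Group 4 + 30 → 592
Giving 327 / 752 / 751 / 592 / 752 / 801 / 752.
— Period 2 —
Births: 592 × 0.06 = 36 ; 752 × 0.333 = 250 → total 286
Group 2: 327 × 0.977 = 319
Group 3: 752 × 0.975 = 733
Group 4: 751 × 0.969 = 728
Group 5: 592 × 0.952 = 564
Group 6: 752 × 0.954 = 717
Group 7: 801 × 0.952 = 763
Net migration: Group 4 + 30 → 758
Giving 286 / 319 / 733 / 758 / 564 / 717 / 763.
Dependents (band 0–9 + band 60–69) = 286 + 763 = 1049; working-age = 3091; ratio = 1049/3091 × 100 = 33.9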